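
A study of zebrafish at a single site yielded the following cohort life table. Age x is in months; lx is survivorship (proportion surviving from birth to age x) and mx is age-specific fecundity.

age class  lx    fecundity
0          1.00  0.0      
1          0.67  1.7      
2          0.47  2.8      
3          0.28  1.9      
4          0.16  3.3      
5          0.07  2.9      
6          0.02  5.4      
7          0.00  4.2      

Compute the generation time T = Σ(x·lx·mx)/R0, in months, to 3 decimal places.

2.389

lx·mx: 0, 1.139, 1.316, 0.532, 0.528, 0.203, 0.108, 0 → R0 = 3.826
x·lx·mx: 0, 1.139, 2.632, 1.596, 2.112, 1.015, 0.648, 0 → Σ = 9.142
T = 9.142 / 3.826 = 2.389441… → 2.389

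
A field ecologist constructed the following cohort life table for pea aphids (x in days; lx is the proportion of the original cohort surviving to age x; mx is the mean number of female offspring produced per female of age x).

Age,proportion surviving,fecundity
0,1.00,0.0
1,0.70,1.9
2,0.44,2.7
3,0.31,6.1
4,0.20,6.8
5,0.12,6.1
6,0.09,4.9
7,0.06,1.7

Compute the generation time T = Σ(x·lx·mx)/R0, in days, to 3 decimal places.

lx·mx: 0, 1.33, 1.188, 1.891, 1.36, 0.732, 0.441, 0.102 → R0 = 7.044
x·lx·mx: 0, 1.33, 2.376, 5.673, 5.44, 3.66, 2.646, 0.714 → Σ = 21.839
T = 21.839 / 7.044 = 3.100369… → 3.100

3.100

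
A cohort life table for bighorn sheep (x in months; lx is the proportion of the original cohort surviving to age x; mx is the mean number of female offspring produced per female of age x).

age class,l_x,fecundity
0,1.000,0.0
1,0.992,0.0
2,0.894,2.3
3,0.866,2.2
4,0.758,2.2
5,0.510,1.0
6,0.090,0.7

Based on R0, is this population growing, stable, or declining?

growing

R0 = Σ lx·mx = 0 + 0 + 2.0562 + 1.9052 + 1.6676 + 0.51 + 0.063 = 6.202
R0 > 1, so the population is growing.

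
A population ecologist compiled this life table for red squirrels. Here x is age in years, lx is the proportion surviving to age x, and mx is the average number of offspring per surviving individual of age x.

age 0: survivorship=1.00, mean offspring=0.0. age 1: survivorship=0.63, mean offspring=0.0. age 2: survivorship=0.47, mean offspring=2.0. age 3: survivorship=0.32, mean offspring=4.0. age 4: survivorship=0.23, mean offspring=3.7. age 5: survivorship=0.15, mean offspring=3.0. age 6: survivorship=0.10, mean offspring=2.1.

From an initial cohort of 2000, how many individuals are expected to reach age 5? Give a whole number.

Expected survivors = N0 · l_5 = 2000 × 0.15 = 300 → 300

300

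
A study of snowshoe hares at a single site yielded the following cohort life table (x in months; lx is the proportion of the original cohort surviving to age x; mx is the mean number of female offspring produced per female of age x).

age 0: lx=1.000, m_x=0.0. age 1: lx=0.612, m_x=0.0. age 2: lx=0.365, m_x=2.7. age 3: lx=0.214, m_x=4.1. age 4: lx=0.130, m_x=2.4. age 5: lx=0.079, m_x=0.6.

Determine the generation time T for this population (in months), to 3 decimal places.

2.740

lx·mx: 0, 0, 0.9855, 0.8774, 0.312, 0.0474 → R0 = 2.2223
x·lx·mx: 0, 0, 1.971, 2.6322, 1.248, 0.237 → Σ = 6.0882
T = 6.0882 / 2.2223 = 2.739594… → 2.740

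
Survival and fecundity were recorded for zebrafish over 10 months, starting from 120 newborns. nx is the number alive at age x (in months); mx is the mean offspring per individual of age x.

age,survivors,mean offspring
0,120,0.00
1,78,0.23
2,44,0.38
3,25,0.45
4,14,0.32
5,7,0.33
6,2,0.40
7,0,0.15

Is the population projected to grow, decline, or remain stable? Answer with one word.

declining

lx = nx/n0 = nx/120: 1, 0.65, 0.36667…, 0.20833…, 0.11667…, 0.05833…, 0.01667…, 0
R0 = Σ lx·mx = 0 + 0.1495 + 0.139333… + 0.09375… + 0.037333… + 0.01925… + 0.006667… + 0 = 0.445833…
R0 < 1, so the population is declining.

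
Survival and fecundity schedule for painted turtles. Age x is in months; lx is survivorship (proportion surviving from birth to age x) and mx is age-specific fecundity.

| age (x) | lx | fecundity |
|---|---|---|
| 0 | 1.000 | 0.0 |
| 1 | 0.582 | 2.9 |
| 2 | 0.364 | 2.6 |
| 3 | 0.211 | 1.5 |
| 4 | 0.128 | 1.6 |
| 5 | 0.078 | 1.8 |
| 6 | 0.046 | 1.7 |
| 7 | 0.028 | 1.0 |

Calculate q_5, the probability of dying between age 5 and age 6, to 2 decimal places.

q_5 = (l_5 − l_6) / l_5 = (0.078 − 0.046) / 0.078
     = 0.032 / 0.078 = 0.410256… → 0.41

0.41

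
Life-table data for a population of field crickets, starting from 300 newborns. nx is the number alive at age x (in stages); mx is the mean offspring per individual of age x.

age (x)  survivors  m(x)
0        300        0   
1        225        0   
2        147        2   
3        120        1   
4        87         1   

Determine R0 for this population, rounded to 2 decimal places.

1.67

lx = nx/n0 = nx/300: 1, 0.75, 0.49, 0.4, 0.29
lx·mx by age: 0, 0, 0.98, 0.4, 0.29
R0 = Σ lx·mx = 1.67 → 1.67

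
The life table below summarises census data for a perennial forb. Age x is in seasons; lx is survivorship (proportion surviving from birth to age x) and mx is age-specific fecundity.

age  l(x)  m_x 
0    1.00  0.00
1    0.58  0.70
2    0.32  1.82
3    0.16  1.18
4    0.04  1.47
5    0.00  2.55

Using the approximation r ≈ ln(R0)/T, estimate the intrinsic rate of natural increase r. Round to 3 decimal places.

0.110

R0 = Σ lx·mx = 0 + 0.406 + 0.5824 + 0.1888 + 0.0588 + 0 = 1.236
Σ x·lx·mx = 2.3724; T = 2.3724/1.236 = 1.91942…
r ≈ ln(R0)/T = ln(1.236)/1.91942… = 0.11039… → 0.110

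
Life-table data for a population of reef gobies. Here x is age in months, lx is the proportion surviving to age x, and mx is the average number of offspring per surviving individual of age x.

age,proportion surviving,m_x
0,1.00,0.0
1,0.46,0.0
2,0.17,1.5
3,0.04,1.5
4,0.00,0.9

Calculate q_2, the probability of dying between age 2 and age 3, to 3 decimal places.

0.765

q_2 = (l_2 − l_3) / l_2 = (0.17 − 0.04) / 0.17
     = 0.13 / 0.17 = 0.764706… → 0.765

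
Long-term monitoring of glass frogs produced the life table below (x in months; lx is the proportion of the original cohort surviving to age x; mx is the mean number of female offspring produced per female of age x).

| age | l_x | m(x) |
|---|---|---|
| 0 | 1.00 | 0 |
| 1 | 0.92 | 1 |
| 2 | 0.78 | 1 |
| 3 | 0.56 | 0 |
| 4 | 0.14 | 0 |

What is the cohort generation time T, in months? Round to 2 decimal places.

1.46

lx·mx: 0, 0.92, 0.78, 0, 0 → R0 = 1.7
x·lx·mx: 0, 0.92, 1.56, 0, 0 → Σ = 2.48
T = 2.48 / 1.7 = 1.458824… → 1.46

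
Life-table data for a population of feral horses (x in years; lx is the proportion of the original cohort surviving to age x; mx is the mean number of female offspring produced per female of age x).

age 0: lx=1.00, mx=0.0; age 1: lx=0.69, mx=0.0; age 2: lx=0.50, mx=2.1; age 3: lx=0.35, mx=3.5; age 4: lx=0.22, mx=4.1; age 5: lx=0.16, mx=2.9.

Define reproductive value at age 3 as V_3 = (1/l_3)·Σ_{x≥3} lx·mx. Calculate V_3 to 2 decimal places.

7.40

lx·mx for x ≥ 3: 1.225, 0.902, 0.464 → sum = 2.591
V_3 = 2.591 / l_3 = 2.591 / 0.35 = 7.402857… → 7.40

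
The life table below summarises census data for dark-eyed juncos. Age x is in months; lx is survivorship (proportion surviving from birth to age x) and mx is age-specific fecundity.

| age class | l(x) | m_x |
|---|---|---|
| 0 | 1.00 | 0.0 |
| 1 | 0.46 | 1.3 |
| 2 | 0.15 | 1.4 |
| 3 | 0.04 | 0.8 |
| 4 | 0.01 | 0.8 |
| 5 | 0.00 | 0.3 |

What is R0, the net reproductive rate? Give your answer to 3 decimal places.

0.848

lx·mx by age: 0, 0.598, 0.21, 0.032, 0.008, 0
R0 = Σ lx·mx = 0.848 → 0.848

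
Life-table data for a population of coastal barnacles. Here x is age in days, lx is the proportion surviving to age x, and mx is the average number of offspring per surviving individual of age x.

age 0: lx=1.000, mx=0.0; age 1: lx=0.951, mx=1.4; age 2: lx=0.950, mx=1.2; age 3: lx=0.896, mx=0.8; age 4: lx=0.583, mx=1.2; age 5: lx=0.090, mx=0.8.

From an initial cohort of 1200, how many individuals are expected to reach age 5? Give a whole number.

108

Expected survivors = N0 · l_5 = 1200 × 0.090 = 108 → 108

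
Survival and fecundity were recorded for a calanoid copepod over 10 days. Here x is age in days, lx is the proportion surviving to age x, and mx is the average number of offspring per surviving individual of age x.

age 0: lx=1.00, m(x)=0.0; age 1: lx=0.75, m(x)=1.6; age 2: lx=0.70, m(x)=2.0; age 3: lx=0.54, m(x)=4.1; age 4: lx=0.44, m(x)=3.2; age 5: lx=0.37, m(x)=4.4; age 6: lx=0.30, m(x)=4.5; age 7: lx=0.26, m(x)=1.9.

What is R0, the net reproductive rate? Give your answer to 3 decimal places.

9.694

lx·mx by age: 0, 1.2, 1.4, 2.214, 1.408, 1.628, 1.35, 0.494
R0 = Σ lx·mx = 9.694 → 9.694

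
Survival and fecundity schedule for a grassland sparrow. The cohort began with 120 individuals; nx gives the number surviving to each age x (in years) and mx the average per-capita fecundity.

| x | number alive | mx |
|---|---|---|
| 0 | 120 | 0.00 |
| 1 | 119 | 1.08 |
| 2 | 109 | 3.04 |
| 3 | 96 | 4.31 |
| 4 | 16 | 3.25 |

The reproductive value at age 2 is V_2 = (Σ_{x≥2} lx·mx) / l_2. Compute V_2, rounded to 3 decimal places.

lx = nx/n0 = nx/120: 1, 0.99167…, 0.90833…, 0.8, 0.13333…
lx·mx for x ≥ 2: 2.761333…, 3.448, 0.433333… → sum = 6.642667…
V_2 = 6.642667… / l_2 = 6.642667… / 0.908333… = 7.313028… → 7.313

7.313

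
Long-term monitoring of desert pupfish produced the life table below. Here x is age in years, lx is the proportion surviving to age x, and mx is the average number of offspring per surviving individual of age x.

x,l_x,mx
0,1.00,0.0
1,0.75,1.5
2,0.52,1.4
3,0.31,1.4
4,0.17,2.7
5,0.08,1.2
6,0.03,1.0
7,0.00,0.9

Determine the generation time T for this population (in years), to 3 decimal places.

lx·mx: 0, 1.125, 0.728, 0.434, 0.459, 0.096, 0.03, 0 → R0 = 2.872
x·lx·mx: 0, 1.125, 1.456, 1.302, 1.836, 0.48, 0.18, 0 → Σ = 6.379
T = 6.379 / 2.872 = 2.2211… → 2.221

2.221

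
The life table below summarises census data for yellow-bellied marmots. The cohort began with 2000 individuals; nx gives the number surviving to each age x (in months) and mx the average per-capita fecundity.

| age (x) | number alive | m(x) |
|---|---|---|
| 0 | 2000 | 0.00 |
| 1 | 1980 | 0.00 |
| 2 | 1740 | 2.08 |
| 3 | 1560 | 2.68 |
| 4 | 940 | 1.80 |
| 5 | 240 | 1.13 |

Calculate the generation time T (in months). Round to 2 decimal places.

2.86

lx = nx/n0 = nx/2000: 1, 0.99, 0.87, 0.78, 0.47, 0.12
lx·mx: 0, 0, 1.8096, 2.0904, 0.846, 0.1356 → R0 = 4.8816
x·lx·mx: 0, 0, 3.6192, 6.2712, 3.384, 0.678 → Σ = 13.9524
T = 13.9524 / 4.8816 = 2.858161… → 2.86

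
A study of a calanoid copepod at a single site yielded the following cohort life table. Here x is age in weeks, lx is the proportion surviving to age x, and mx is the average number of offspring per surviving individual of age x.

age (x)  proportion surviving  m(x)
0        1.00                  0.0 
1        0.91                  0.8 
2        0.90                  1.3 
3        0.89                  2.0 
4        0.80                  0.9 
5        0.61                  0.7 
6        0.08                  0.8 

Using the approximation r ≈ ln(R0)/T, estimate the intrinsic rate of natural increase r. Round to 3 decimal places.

0.562

R0 = Σ lx·mx = 0 + 0.728 + 1.17 + 1.78 + 0.72 + 0.427 + 0.064 = 4.889
Σ x·lx·mx = 13.807; T = 13.807/4.889 = 2.82409…
r ≈ ln(R0)/T = ln(4.889)/2.82409… = 0.56195… → 0.562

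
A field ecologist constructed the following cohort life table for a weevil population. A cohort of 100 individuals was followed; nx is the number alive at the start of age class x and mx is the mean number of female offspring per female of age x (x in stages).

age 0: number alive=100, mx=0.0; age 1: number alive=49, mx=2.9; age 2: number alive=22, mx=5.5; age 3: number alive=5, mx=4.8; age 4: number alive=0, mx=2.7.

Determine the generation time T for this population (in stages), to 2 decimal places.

lx = nx/n0 = nx/100: 1, 0.49, 0.22, 0.05, 0
lx·mx: 0, 1.421, 1.21, 0.24, 0 → R0 = 2.871
x·lx·mx: 0, 1.421, 2.42, 0.72, 0 → Σ = 4.561
T = 4.561 / 2.871 = 1.588645… → 1.59

1.59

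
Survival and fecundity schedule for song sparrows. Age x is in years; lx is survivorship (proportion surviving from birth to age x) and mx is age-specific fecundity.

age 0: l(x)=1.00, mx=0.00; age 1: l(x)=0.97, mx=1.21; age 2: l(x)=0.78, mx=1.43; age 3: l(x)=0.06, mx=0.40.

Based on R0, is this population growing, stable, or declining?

R0 = Σ lx·mx = 0 + 1.1737 + 1.1154 + 0.024 = 2.3131
R0 > 1, so the population is growing.

growing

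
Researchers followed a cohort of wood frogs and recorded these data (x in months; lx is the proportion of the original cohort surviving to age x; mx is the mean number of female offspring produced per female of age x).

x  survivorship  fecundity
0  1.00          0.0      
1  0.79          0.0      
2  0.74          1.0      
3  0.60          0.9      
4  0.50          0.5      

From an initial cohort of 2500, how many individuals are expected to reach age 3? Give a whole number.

1500

Expected survivors = N0 · l_3 = 2500 × 0.60 = 1500 → 1500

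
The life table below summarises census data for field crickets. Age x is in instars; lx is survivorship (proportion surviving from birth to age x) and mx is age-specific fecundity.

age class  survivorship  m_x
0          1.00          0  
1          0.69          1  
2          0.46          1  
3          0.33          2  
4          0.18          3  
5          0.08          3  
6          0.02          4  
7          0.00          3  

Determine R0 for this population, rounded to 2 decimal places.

lx·mx by age: 0, 0.69, 0.46, 0.66, 0.54, 0.24, 0.08, 0
R0 = Σ lx·mx = 2.67 → 2.67

2.67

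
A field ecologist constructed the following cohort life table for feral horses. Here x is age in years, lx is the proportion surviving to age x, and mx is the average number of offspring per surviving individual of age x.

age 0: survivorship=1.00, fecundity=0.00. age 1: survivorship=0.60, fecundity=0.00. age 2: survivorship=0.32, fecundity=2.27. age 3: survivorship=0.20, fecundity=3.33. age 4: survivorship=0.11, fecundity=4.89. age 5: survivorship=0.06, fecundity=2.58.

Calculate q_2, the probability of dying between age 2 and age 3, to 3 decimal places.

q_2 = (l_2 − l_3) / l_2 = (0.32 − 0.2) / 0.32
     = 0.12 / 0.32 = 0.375 → 0.375

0.375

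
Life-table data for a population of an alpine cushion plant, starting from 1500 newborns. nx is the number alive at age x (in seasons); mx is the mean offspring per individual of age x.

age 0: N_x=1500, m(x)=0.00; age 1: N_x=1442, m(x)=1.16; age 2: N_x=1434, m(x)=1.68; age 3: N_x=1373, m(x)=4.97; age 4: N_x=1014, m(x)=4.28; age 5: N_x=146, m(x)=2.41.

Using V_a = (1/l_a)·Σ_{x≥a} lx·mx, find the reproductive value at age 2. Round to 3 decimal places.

9.710

lx = nx/n0 = nx/1500: 1, 0.96133…, 0.956, 0.91533…, 0.676, 0.09733…
lx·mx for x ≥ 2: 1.60608, 4.549207…, 2.89328, 0.234573… → sum = 9.28314…
V_2 = 9.28314… / l_2 = 9.28314… / 0.956 = 9.710397… → 9.710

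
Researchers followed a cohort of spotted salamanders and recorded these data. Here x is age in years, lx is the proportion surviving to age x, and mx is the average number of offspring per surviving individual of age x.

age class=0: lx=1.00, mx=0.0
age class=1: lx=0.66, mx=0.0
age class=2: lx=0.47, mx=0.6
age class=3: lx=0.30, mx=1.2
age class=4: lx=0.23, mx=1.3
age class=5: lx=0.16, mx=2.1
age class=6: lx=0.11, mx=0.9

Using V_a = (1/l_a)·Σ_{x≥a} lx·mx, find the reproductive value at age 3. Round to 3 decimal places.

3.647

lx·mx for x ≥ 3: 0.36, 0.299, 0.336, 0.099 → sum = 1.094
V_3 = 1.094 / l_3 = 1.094 / 0.3 = 3.646667… → 3.647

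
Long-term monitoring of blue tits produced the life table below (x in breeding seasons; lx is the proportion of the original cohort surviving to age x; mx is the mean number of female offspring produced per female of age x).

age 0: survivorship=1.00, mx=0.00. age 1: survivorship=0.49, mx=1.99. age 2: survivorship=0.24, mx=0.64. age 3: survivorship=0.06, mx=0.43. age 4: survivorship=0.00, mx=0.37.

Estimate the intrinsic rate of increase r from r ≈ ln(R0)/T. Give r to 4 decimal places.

0.1220

R0 = Σ lx·mx = 0 + 0.9751 + 0.1536 + 0.0258 + 0 = 1.1545
Σ x·lx·mx = 1.3597; T = 1.3597/1.1545 = 1.17774…
r ≈ ln(R0)/T = ln(1.1545)/1.17774… = 0.121986… → 0.1220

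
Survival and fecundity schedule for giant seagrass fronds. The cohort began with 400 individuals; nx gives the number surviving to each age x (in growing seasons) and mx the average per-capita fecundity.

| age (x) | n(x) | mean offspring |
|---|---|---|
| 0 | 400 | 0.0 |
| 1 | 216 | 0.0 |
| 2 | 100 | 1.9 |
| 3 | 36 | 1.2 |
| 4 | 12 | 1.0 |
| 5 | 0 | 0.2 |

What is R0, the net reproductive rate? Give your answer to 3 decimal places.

lx = nx/n0 = nx/400: 1, 0.54, 0.25, 0.09, 0.03, 0
lx·mx by age: 0, 0, 0.475, 0.108, 0.03, 0
R0 = Σ lx·mx = 0.613 → 0.613

0.613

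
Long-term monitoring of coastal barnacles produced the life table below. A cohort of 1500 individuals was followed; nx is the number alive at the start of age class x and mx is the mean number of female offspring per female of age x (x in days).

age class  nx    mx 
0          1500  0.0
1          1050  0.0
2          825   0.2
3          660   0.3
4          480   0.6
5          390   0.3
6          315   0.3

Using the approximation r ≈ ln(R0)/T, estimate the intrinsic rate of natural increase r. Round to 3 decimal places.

-0.148

lx = nx/n0 = nx/1500: 1, 0.7, 0.55, 0.44, 0.32, 0.26, 0.21
R0 = Σ lx·mx = 0 + 0 + 0.11 + 0.132 + 0.192 + 0.078 + 0.063 = 0.575
Σ x·lx·mx = 2.152; T = 2.152/0.575 = 3.74261…
r ≈ ln(R0)/T = ln(0.575)/3.74261… = -0.14786… → -0.148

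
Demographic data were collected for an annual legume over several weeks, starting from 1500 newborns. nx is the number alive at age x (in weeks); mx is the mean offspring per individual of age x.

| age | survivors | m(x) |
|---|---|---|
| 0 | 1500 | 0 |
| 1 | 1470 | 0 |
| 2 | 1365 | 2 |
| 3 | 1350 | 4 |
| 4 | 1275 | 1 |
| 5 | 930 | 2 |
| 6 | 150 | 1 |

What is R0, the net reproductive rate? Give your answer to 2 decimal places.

7.61

lx = nx/n0 = nx/1500: 1, 0.98, 0.91, 0.9, 0.85, 0.62, 0.1
lx·mx by age: 0, 0, 1.82, 3.6, 0.85, 1.24, 0.1
R0 = Σ lx·mx = 7.61 → 7.61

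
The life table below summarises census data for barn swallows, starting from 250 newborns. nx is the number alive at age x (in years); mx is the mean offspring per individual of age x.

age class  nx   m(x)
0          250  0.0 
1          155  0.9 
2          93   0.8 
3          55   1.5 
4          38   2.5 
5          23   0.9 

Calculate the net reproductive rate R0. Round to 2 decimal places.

lx = nx/n0 = nx/250: 1, 0.62, 0.372, 0.22, 0.152, 0.092
lx·mx by age: 0, 0.558, 0.2976, 0.33, 0.38, 0.0828
R0 = Σ lx·mx = 1.6484 → 1.65

1.65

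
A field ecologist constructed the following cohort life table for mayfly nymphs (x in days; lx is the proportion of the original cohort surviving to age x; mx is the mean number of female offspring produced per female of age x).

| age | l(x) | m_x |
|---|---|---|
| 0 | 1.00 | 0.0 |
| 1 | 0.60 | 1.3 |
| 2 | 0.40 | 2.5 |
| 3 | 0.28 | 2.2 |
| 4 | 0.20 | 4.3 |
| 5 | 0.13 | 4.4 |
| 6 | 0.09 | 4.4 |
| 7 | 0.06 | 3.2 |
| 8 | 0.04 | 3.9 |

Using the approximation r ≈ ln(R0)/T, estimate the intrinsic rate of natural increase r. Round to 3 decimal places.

0.437

R0 = Σ lx·mx = 0 + 0.78 + 1 + 0.616 + 0.86 + 0.572 + 0.396 + 0.192 + 0.156 = 4.572
Σ x·lx·mx = 15.896; T = 15.896/4.572 = 3.47682…
r ≈ ln(R0)/T = ln(4.572)/3.47682… = 0.43717… → 0.437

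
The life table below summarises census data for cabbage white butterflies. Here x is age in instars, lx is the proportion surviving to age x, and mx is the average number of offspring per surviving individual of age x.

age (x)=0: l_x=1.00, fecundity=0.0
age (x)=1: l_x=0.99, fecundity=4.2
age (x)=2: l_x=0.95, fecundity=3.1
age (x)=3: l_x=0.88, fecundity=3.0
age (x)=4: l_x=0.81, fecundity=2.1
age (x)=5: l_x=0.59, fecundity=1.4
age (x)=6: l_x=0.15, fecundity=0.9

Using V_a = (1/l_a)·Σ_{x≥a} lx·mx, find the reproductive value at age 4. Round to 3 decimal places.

lx·mx for x ≥ 4: 1.701, 0.826, 0.135 → sum = 2.662
V_4 = 2.662 / l_4 = 2.662 / 0.81 = 3.28642… → 3.286

3.286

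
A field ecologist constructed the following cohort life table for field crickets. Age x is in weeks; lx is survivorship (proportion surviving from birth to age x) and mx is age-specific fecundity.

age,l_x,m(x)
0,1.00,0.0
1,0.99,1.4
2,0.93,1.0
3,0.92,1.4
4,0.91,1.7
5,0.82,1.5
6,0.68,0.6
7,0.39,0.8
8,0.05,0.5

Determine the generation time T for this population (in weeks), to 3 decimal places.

lx·mx: 0, 1.386, 0.93, 1.288, 1.547, 1.23, 0.408, 0.312, 0.025 → R0 = 7.126
x·lx·mx: 0, 1.386, 1.86, 3.864, 6.188, 6.15, 2.448, 2.184, 0.2 → Σ = 24.28
T = 24.28 / 7.126 = 3.407241… → 3.407

3.407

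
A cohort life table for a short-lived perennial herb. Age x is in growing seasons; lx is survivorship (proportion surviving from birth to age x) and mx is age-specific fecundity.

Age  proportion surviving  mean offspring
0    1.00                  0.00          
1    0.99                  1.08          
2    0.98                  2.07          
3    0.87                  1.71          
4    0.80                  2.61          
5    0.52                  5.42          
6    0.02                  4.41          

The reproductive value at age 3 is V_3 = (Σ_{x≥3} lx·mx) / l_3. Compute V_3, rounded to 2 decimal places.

7.45

lx·mx for x ≥ 3: 1.4877, 2.088, 2.8184, 0.0882 → sum = 6.4823
V_3 = 6.4823 / l_3 = 6.4823 / 0.87 = 7.45092… → 7.45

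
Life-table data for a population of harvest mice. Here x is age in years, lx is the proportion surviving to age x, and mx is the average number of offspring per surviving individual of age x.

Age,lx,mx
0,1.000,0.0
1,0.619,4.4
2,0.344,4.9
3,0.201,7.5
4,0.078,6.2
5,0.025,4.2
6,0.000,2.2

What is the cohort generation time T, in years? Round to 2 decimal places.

lx·mx: 0, 2.7236, 1.6856, 1.5075, 0.4836, 0.105, 0 → R0 = 6.5053
x·lx·mx: 0, 2.7236, 3.3712, 4.5225, 1.9344, 0.525, 0 → Σ = 13.0767
T = 13.0767 / 6.5053 = 2.010161… → 2.01

2.01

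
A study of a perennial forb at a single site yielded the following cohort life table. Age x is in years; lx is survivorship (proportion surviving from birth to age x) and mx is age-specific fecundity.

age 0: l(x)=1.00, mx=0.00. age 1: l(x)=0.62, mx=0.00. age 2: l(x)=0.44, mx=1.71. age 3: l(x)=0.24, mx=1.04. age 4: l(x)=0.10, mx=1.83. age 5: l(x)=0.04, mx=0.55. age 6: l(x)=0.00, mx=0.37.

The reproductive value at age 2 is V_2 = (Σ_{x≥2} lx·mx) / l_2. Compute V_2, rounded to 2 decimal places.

2.74

lx·mx for x ≥ 2: 0.7524, 0.2496, 0.183, 0.022, 0 → sum = 1.207
V_2 = 1.207 / l_2 = 1.207 / 0.44 = 2.743182… → 2.74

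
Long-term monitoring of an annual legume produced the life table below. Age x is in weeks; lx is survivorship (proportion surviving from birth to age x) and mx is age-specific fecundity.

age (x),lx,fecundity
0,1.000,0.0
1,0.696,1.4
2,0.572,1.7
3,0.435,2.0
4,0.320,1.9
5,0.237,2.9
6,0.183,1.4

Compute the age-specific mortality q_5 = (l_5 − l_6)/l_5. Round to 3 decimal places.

q_5 = (l_5 − l_6) / l_5 = (0.237 − 0.183) / 0.237
     = 0.054 / 0.237 = 0.227848… → 0.228

0.228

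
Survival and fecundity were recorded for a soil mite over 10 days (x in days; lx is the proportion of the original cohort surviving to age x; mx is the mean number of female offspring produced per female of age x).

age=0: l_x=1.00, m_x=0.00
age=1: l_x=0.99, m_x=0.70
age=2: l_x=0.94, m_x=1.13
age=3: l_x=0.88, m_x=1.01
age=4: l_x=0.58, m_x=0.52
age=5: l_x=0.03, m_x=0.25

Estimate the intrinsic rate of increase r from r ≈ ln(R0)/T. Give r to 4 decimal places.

0.4753

R0 = Σ lx·mx = 0 + 0.693 + 1.0622 + 0.8888 + 0.3016 + 0.0075 = 2.9531
Σ x·lx·mx = 6.7277; T = 6.7277/2.9531 = 2.27818…
r ≈ ln(R0)/T = ln(2.9531)/2.27818… = 0.475316… → 0.4753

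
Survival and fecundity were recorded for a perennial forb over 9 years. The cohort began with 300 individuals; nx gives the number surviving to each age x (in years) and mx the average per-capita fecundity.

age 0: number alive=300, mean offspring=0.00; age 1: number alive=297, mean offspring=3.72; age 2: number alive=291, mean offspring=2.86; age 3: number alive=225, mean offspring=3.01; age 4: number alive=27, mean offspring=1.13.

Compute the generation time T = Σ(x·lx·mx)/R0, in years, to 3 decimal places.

lx = nx/n0 = nx/300: 1, 0.99, 0.97, 0.75, 0.09
lx·mx: 0, 3.6828, 2.7742, 2.2575, 0.1017 → R0 = 8.8162
x·lx·mx: 0, 3.6828, 5.5484, 6.7725, 0.4068 → Σ = 16.4105
T = 16.4105 / 8.8162 = 1.861403… → 1.861

1.861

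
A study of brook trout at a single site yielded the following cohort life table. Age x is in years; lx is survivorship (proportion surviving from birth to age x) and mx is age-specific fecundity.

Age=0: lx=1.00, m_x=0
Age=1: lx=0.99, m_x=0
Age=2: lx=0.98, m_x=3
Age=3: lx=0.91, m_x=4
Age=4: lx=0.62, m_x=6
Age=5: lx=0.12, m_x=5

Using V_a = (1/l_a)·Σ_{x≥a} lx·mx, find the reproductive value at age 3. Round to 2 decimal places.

lx·mx for x ≥ 3: 3.64, 3.72, 0.6 → sum = 7.96
V_3 = 7.96 / l_3 = 7.96 / 0.91 = 8.747253… → 8.75

8.75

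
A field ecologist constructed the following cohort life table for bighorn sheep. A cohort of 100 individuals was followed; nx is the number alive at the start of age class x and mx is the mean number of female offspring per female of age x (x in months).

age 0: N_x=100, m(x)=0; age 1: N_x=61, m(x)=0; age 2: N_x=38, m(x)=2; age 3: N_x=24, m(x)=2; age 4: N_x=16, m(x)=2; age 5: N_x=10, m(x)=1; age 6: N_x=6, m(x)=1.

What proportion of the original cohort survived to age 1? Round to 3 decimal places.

l_1 = n_1/n_0 = 61/100 = 0.61 → 0.610

0.610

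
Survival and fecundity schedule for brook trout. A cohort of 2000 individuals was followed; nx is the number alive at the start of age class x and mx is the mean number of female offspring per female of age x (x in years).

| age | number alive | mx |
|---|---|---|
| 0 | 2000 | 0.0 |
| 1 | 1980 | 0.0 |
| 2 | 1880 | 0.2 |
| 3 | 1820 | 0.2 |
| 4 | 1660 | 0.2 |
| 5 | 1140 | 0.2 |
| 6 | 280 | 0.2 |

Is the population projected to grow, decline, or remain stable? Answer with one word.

declining

lx = nx/n0 = nx/2000: 1, 0.99, 0.94, 0.91, 0.83, 0.57, 0.14
R0 = Σ lx·mx = 0 + 0 + 0.188 + 0.182 + 0.166 + 0.114 + 0.028 = 0.678
R0 < 1, so the population is declining.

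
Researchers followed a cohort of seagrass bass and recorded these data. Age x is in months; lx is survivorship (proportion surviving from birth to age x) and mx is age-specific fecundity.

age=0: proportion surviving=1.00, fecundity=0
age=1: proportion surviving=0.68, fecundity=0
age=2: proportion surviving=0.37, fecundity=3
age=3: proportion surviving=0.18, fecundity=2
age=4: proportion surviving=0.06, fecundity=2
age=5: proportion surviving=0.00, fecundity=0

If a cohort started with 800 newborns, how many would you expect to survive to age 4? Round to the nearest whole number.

Expected survivors = N0 · l_4 = 800 × 0.06 = 48 → 48

48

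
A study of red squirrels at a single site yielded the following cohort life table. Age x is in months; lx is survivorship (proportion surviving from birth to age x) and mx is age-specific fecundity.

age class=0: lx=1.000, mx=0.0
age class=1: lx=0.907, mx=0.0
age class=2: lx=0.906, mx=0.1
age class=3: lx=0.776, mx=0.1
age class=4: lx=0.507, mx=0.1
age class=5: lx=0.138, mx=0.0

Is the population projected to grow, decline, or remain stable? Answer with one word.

R0 = Σ lx·mx = 0 + 0 + 0.0906 + 0.0776 + 0.0507 + 0 = 0.2189
R0 < 1, so the population is declining.

declining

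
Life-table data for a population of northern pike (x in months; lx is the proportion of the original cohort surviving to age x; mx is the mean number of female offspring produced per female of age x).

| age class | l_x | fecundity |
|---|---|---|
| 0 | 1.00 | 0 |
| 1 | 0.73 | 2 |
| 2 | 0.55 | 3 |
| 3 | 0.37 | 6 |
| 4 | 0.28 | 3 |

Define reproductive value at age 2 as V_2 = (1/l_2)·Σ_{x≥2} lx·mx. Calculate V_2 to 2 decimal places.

8.56

lx·mx for x ≥ 2: 1.65, 2.22, 0.84 → sum = 4.71
V_2 = 4.71 / l_2 = 4.71 / 0.55 = 8.563636… → 8.56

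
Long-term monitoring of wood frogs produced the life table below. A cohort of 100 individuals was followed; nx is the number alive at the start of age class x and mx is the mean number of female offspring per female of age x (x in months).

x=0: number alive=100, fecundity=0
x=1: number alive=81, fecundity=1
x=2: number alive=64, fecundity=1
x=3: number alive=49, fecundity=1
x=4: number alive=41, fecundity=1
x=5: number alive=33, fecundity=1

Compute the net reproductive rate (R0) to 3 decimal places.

2.680

lx = nx/n0 = nx/100: 1, 0.81, 0.64, 0.49, 0.41, 0.33
lx·mx by age: 0, 0.81, 0.64, 0.49, 0.41, 0.33
R0 = Σ lx·mx = 2.68 → 2.680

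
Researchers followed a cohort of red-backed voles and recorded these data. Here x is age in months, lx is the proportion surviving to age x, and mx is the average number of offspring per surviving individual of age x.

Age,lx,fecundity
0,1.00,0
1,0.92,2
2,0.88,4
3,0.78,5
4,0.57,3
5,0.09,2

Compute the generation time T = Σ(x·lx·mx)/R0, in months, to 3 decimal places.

2.540

lx·mx: 0, 1.84, 3.52, 3.9, 1.71, 0.18 → R0 = 11.15
x·lx·mx: 0, 1.84, 7.04, 11.7, 6.84, 0.9 → Σ = 28.32
T = 28.32 / 11.15 = 2.53991… → 2.540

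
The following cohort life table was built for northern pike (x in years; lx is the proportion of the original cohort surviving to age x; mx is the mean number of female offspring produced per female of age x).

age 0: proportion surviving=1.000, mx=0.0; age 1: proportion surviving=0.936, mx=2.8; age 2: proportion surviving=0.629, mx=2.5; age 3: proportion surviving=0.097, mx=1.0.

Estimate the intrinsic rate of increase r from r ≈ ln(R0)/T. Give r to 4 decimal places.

R0 = Σ lx·mx = 0 + 2.6208 + 1.5725 + 0.097 = 4.2903
Σ x·lx·mx = 6.0568; T = 6.0568/4.2903 = 1.41174…
r ≈ ln(R0)/T = ln(4.2903)/1.41174… = 1.031602… → 1.0316

1.0316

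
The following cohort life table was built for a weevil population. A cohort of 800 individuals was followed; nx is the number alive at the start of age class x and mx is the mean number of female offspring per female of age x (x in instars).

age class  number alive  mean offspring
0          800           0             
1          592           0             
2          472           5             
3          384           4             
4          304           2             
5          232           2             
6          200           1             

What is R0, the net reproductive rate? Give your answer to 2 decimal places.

6.46

lx = nx/n0 = nx/800: 1, 0.74, 0.59, 0.48, 0.38, 0.29, 0.25
lx·mx by age: 0, 0, 2.95, 1.92, 0.76, 0.58, 0.25
R0 = Σ lx·mx = 6.46 → 6.46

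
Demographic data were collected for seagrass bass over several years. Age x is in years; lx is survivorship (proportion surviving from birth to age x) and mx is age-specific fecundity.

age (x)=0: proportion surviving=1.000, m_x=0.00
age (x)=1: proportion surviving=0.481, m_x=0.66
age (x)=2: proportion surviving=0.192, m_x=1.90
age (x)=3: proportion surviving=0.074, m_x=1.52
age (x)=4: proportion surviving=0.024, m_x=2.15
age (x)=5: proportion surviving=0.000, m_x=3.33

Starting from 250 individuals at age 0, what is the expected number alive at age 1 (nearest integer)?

120

Expected survivors = N0 · l_1 = 250 × 0.481 = 120.25 → 120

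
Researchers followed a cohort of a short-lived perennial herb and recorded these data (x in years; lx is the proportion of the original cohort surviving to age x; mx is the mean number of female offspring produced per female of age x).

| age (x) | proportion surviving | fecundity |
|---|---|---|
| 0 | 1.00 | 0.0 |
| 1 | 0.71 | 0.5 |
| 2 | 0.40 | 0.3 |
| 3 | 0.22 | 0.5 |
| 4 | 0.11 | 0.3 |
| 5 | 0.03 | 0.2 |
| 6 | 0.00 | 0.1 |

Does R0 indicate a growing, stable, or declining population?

R0 = Σ lx·mx = 0 + 0.355 + 0.12 + 0.11 + 0.033 + 0.006 + 0 = 0.624
R0 < 1, so the population is declining.

declining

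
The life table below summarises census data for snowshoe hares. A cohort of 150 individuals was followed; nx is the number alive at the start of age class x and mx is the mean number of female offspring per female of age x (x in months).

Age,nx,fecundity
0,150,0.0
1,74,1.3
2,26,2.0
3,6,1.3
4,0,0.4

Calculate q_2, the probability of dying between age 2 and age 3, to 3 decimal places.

0.769

lx = nx/n0 = nx/150: 1, 0.49333…, 0.17333…, 0.04, 0
q_2 = (l_2 − l_3) / l_2 = (0.173333… − 0.04) / 0.173333…
     = 0.133333… / 0.173333… = 0.769231… → 0.769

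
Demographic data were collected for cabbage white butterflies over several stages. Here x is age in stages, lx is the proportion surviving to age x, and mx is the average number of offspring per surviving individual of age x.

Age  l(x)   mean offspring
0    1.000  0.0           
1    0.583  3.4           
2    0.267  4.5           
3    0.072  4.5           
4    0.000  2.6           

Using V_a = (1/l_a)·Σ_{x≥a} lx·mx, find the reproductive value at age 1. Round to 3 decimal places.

lx·mx for x ≥ 1: 1.9822, 1.2015, 0.324, 0 → sum = 3.5077
V_1 = 3.5077 / l_1 = 3.5077 / 0.583 = 6.016638… → 6.017

6.017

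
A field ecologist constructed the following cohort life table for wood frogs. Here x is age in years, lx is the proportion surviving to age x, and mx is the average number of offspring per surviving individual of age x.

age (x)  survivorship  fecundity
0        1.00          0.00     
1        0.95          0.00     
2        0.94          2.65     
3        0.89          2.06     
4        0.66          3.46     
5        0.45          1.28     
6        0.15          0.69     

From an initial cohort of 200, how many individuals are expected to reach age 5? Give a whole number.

Expected survivors = N0 · l_5 = 200 × 0.45 = 90 → 90

90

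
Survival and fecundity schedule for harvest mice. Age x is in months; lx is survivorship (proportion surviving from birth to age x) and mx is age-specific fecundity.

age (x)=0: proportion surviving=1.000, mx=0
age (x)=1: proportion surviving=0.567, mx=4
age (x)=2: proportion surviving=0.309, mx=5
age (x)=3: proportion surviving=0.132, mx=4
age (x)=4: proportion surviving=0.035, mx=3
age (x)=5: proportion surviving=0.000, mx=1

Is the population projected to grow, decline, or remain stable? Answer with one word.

R0 = Σ lx·mx = 0 + 2.268 + 1.545 + 0.528 + 0.105 + 0 = 4.446
R0 > 1, so the population is growing.

growing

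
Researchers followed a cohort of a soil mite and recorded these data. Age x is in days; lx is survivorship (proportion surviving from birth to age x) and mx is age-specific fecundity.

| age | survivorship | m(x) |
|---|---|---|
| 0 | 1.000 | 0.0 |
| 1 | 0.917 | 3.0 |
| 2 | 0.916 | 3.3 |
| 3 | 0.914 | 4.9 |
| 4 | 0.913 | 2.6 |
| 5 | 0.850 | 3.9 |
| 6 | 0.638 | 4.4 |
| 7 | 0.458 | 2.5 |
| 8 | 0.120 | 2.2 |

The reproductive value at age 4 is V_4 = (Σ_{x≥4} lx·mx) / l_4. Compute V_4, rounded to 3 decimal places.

10.849

lx·mx for x ≥ 4: 2.3738, 3.315, 2.8072, 1.145, 0.264 → sum = 9.905
V_4 = 9.905 / l_4 = 9.905 / 0.913 = 10.84885… → 10.849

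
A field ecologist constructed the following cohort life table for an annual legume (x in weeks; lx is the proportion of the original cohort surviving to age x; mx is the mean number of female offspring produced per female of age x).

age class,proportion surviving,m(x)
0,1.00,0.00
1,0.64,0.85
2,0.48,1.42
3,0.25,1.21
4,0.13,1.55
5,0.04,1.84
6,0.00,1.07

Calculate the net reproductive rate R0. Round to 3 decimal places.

1.803

lx·mx by age: 0, 0.544, 0.6816, 0.3025, 0.2015, 0.0736, 0
R0 = Σ lx·mx = 1.8032 → 1.803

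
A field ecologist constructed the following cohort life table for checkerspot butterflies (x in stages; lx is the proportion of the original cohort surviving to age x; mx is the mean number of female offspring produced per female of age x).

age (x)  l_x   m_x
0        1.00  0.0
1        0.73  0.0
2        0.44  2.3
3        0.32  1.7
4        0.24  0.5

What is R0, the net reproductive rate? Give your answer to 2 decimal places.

1.68

lx·mx by age: 0, 0, 1.012, 0.544, 0.12
R0 = Σ lx·mx = 1.676 → 1.68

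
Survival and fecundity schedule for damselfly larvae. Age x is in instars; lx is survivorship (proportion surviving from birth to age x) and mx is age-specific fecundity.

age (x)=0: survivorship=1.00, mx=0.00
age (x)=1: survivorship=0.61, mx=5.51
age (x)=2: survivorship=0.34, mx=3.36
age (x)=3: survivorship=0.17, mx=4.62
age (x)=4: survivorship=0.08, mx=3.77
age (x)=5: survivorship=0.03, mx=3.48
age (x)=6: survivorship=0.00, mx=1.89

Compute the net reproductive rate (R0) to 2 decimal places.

lx·mx by age: 0, 3.3611, 1.1424, 0.7854, 0.3016, 0.1044, 0
R0 = Σ lx·mx = 5.6949 → 5.69

5.69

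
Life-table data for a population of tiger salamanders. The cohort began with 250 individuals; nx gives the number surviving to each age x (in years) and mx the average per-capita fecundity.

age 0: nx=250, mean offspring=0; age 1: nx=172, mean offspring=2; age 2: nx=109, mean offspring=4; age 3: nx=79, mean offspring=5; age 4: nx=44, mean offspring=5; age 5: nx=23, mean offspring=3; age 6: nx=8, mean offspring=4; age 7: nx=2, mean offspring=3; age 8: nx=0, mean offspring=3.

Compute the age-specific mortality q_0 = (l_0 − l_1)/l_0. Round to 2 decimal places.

0.31

lx = nx/n0 = nx/250: 1, 0.688, 0.436, 0.316, 0.176, 0.092, 0.032, 0.008, 0
q_0 = (l_0 − l_1) / l_0 = (1 − 0.688) / 1
     = 0.312 / 1 = 0.312 → 0.31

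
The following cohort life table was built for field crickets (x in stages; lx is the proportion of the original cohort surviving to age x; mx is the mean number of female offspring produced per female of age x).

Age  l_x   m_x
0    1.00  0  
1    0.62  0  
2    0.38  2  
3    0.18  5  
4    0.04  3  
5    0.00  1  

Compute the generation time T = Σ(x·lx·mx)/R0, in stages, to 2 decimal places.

2.64

lx·mx: 0, 0, 0.76, 0.9, 0.12, 0 → R0 = 1.78
x·lx·mx: 0, 0, 1.52, 2.7, 0.48, 0 → Σ = 4.7
T = 4.7 / 1.78 = 2.640449… → 2.64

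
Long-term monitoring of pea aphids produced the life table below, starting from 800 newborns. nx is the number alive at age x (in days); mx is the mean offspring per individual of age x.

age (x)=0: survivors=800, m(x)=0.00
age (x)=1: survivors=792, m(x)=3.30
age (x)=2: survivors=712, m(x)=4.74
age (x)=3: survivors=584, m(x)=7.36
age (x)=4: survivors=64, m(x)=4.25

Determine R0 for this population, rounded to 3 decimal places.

13.198

lx = nx/n0 = nx/800: 1, 0.99, 0.89, 0.73, 0.08
lx·mx by age: 0, 3.267, 4.2186, 5.3728, 0.34
R0 = Σ lx·mx = 13.1984 → 13.198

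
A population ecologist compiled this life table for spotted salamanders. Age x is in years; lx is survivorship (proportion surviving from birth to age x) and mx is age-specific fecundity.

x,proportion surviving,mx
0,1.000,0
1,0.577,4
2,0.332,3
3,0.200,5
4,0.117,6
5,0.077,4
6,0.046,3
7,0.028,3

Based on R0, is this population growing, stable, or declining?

R0 = Σ lx·mx = 0 + 2.308 + 0.996 + 1 + 0.702 + 0.308 + 0.138 + 0.084 = 5.536
R0 > 1, so the population is growing.

growing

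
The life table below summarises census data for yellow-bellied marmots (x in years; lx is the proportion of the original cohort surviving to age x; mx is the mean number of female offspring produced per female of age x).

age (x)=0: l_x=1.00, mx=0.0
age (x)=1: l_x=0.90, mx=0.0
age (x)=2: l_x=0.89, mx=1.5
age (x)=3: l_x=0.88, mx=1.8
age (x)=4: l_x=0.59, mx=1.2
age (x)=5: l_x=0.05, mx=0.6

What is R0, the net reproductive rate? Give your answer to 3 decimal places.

lx·mx by age: 0, 0, 1.335, 1.584, 0.708, 0.03
R0 = Σ lx·mx = 3.657 → 3.657

3.657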